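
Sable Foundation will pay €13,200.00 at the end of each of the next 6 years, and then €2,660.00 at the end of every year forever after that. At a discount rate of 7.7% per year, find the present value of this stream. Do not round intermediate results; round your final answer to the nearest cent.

PV of 6-year annuity: €13,200.00 × [1 − (1+0.077)^−6] / 0.077 = 61581.37269
Perpetuity value at year 6: €2,660.00 / 0.077 = 34545.45455
PV of perpetuity: 34545.45455 / (1+0.077)^6 = 22135.87490
Total PV = 61581.37269 + 22135.87490 = 83717.24759

€83717.25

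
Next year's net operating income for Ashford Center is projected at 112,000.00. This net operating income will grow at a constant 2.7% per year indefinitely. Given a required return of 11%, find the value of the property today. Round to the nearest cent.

1349397.59

Growing perpetuity: P = D₁ / (r − g) = 112,000.0000 / (0.11 − 0.027) = 1,349,397.59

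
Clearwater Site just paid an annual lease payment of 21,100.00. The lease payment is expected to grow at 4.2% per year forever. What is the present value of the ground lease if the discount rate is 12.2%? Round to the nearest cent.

D₁ = D₀ × (1 + g) = 21,100.00 × 1.042 = 21,986.2000
Growing perpetuity: P = D₁ / (r − g) = 21,986.2000 / (0.122 − 0.042) = 274,827.50

274827.50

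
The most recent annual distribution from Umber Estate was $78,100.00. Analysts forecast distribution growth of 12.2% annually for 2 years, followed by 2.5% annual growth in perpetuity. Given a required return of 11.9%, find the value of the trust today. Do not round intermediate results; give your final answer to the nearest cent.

$1013023.51

D_1 = 87628.20000
D_2 = 98318.84040
Terminal value at year 2: TV = D_2×(1+g_2)/(r−g_2) = 100776.81141/0.094 = 1072093.73840
P_0 = D_1/(1+r)^1 + D_2/(1+r)^2 + TV/(1+r)^2
    = 78309.38338 + 78519.32811 + 856194.80115 = 1013023.51263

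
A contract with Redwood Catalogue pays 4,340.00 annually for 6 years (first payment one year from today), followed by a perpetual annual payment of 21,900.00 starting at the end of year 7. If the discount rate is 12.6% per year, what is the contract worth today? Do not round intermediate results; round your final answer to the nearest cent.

PV of 6-year annuity: 4,340.00 × [1 − (1+0.126)^−6] / 0.126 = 17544.36130
Perpetuity value at year 6: 21,900.00 / 0.126 = 173809.52381
PV of perpetuity: 173809.52381 / (1+0.126)^6 = 85279.22141
Total PV = 17544.36130 + 85279.22141 = 102823.58271

102823.58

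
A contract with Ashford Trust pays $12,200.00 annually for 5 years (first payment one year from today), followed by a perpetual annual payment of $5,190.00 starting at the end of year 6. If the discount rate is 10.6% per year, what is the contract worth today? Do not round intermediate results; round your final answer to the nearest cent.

$75133.32

PV of 5-year annuity: $12,200.00 × [1 − (1+0.106)^−5] / 0.106 = 45547.35088
Perpetuity value at year 5: $5,190.00 / 0.106 = 48962.26415
PV of perpetuity: 48962.26415 / (1+0.106)^5 = 29585.97308
Total PV = 45547.35088 + 29585.97308 = 75133.32396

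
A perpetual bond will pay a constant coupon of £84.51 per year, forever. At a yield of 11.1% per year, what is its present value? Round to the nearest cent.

£761.35

Level perpetuity: PV = C / r = £84.51 / 0.111 = £761.35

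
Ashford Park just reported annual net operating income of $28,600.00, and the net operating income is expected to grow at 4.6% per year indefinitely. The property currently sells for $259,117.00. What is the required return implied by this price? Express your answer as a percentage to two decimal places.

D₁ = $28,600.00 × 1.046 = $29,915.6000
P = D₁/(r − g) ⇒ r = D₁/P + g = $29,915.6000/$259,117.00 + 0.046 = 0.115452 + 0.046 = 0.161452

16.15%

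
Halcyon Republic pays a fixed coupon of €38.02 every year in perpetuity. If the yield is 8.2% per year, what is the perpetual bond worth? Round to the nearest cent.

€463.66

Level perpetuity: PV = C / r = €38.02 / 0.082 = €463.66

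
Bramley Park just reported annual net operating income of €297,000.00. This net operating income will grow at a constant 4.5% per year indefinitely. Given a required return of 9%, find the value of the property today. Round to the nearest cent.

€6897000.00

D₁ = D₀ × (1 + g) = €297,000.00 × 1.045 = €310,365.0000
Growing perpetuity: P = D₁ / (r − g) = €310,365.0000 / (0.09 − 0.045) = €6,897,000.00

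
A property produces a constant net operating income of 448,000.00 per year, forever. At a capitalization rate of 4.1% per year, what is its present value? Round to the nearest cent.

Level perpetuity: PV = C / r = 448,000.00 / 0.041 = 10,926,829.27

10926829.27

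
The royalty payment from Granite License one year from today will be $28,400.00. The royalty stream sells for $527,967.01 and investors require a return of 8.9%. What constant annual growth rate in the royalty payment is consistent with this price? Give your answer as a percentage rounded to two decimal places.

3.52%

P = D₁/(r−g) ⇒ g = r − D₁/P = 0.089 − $28,400.00/$527,967.01 = 0.035209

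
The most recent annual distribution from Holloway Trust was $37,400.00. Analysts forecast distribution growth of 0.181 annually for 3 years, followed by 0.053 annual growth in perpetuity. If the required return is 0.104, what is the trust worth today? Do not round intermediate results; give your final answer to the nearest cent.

$1073897.20

D_1 = 44169.40000
D_2 = 52164.06140
D_3 = 61605.75651
Terminal value at year 3: TV = D_3×(1+g_2)/(r−g_2) = 64870.86161/0.051 = 1271977.67860
P_0 = D_1/(1+r)^1 + D_2/(1+r)^2 + D_3/(1+r)^3 + TV/(1+r)^3
    = 40008.51449 + 42798.96342 + 45784.03605 + 945305.68550 = 1073897.19947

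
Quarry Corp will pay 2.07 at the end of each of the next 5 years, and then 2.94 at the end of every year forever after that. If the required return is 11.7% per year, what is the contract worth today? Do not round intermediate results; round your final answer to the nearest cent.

PV of 5-year annuity: 2.07 × [1 − (1+0.117)^−5] / 0.117 = 7.51768
Perpetuity value at year 5: 2.94 / 0.117 = 25.12821
PV of perpetuity: 25.12821 / (1+0.117)^5 = 14.45092
Total PV = 7.51768 + 14.45092 = 21.96860

21.97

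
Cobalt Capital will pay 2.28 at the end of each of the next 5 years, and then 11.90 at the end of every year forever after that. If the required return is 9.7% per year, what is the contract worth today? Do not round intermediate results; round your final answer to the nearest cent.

85.93

PV of 5-year annuity: 2.28 × [1 − (1+0.097)^−5] / 0.097 = 8.70964
Perpetuity value at year 5: 11.90 / 0.097 = 122.68041
PV of perpetuity: 122.68041 / (1+0.097)^5 = 77.22219
Total PV = 8.70964 + 77.22219 = 85.93183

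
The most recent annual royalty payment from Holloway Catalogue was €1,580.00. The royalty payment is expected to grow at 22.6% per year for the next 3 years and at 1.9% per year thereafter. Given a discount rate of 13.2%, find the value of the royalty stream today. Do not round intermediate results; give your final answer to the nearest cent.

D_1 = 1937.08000
D_2 = 2374.86008
D_3 = 2911.57846
Terminal value at year 3: TV = D_3×(1+g_2)/(r−g_2) = 2966.89845/0.113 = 26255.73848
P_0 = D_1/(1+r)^1 + D_2/(1+r)^2 + D_3/(1+r)^3 + TV/(1+r)^3
    = 1711.20141 + 1853.29764 + 2007.19338 + 18100.26601 = 23671.95845

€23671.96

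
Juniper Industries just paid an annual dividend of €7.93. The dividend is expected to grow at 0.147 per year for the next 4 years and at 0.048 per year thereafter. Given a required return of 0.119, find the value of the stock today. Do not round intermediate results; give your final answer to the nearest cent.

€162.97

D_1 = 9.09571
D_2 = 10.43278
D_3 = 11.96640
D_4 = 13.72546
Terminal value at year 4: TV = D_4×(1+g_2)/(r−g_2) = 14.38428/0.071 = 202.59550
P_0 = D_1/(1+r)^1 + D_2/(1+r)^2 + D_3/(1+r)^3 + D_4/(1+r)^4 + TV/(1+r)^4
    = 8.12843 + 8.33182 + 8.54030 + 8.75400 + 129.21396 = 162.96851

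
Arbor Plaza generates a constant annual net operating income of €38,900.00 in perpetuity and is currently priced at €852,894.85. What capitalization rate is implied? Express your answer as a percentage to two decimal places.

P = C/r ⇒ r = C/P = €38,900.00/€852,894.85 = 0.045609

4.56%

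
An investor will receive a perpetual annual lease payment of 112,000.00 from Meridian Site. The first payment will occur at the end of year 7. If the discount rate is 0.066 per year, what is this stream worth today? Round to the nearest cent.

1156460.65

Value at end of year 6: C / r = 112,000.00 / 0.066 = 1,696,969.6970
Discount to today: PV = 1,696,969.6970 / (1 + 0.066)^6 = 1,696,969.6970 / 1.467382 = 1,156,460.65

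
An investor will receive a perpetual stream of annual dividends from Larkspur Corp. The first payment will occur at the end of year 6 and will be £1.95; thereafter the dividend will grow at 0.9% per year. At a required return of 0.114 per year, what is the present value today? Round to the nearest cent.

Value at end of year 5: C₁ / (r − g) = £1.95 / (0.114 − 0.009) = £18.5714
Discount to today: PV = £18.5714 / (1 + 0.114)^5 = £18.5714 / 1.715639 = £10.82

£10.82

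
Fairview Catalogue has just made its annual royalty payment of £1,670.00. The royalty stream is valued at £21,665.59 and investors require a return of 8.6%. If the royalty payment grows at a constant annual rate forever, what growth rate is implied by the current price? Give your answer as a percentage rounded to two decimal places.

0.83%

P = D₀(1+g)/(r−g) ⇒ P(r−g) = D₀(1+g) ⇒ g(P+D₀) = P·r − D₀
g = (P·r − D₀)/(P + D₀) = (£21,665.59×0.086 − £1,670.00) / (£21,665.59 + £1,670.00) = 0.008281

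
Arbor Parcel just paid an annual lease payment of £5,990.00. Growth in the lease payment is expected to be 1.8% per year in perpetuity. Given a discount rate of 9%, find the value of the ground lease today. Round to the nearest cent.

D₁ = D₀ × (1 + g) = £5,990.00 × 1.018 = £6,097.8200
Growing perpetuity: P = D₁ / (r − g) = £6,097.8200 / (0.09 − 0.018) = £84,691.94

£84691.94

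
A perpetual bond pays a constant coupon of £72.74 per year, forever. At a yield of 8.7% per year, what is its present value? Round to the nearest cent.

£836.09

Level perpetuity: PV = C / r = £72.74 / 0.087 = £836.09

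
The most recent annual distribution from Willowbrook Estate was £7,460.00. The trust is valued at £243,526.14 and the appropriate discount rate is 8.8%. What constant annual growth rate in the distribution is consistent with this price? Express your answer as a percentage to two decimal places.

5.57%

P = D₀(1+g)/(r−g) ⇒ P(r−g) = D₀(1+g) ⇒ g(P+D₀) = P·r − D₀
g = (P·r − D₀)/(P + D₀) = (£243,526.14×0.088 − £7,460.00) / (£243,526.14 + £7,460.00) = 0.055662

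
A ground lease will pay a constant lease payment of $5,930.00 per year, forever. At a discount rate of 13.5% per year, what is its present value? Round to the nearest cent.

Level perpetuity: PV = C / r = $5,930.00 / 0.135 = $43,925.93

$43925.93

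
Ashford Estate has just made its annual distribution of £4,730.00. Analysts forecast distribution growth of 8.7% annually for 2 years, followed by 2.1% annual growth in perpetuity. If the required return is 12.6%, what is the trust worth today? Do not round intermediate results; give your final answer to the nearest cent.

D_1 = 5141.51000
D_2 = 5588.82137
Terminal value at year 2: TV = D_2×(1+g_2)/(r−g_2) = 5706.18662/0.105 = 54344.63446
P_0 = D_1/(1+r)^1 + D_2/(1+r)^2 + TV/(1+r)^2
    = 4566.17229 + 4408.01890 + 42862.73615 = 51836.92735

£51836.93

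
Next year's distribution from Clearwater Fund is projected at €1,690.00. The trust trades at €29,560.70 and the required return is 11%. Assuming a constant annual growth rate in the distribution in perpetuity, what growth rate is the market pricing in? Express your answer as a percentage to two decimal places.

P = D₁/(r−g) ⇒ g = r − D₁/P = 0.11 − €1,690.00/€29,560.70 = 0.052829

5.28%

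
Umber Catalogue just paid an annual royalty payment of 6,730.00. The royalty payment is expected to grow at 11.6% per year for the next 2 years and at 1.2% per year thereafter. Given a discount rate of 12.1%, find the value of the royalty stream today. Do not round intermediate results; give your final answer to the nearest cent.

75297.96

D_1 = 7510.68000
D_2 = 8381.91888
Terminal value at year 2: TV = D_2×(1+g_2)/(r−g_2) = 8482.50191/0.109 = 77821.11841
P_0 = D_1/(1+r)^1 + D_2/(1+r)^2 + TV/(1+r)^2
    = 6699.98216 + 6670.09821 + 61927.88426 = 75297.96463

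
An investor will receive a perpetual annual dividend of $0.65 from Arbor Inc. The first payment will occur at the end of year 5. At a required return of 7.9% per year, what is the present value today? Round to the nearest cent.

Value at end of year 4: C / r = $0.65 / 0.079 = $8.2278
Discount to today: PV = $8.2278 / (1 + 0.079)^4 = $8.2278 / 1.355457 = $6.07

$6.07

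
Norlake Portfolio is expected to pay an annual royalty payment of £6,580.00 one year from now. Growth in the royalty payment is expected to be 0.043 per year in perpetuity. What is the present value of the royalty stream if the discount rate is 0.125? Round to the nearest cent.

£80243.90

Growing perpetuity: P = D₁ / (r − g) = £6,580.0000 / (0.125 − 0.043) = £80,243.90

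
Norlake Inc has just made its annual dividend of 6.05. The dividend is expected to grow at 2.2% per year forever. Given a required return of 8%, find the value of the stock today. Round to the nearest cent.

106.61

D₁ = D₀ × (1 + g) = 6.05 × 1.022 = 6.1831
Growing perpetuity: P = D₁ / (r − g) = 6.1831 / (0.08 − 0.022) = 106.61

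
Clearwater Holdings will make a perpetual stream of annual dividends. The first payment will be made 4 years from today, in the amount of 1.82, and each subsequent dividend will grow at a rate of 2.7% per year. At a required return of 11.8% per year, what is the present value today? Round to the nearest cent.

14.31

Value at end of year 3: C₁ / (r − g) = 1.82 / (0.118 − 0.027) = 20.0000
Discount to today: PV = 20.0000 / (1 + 0.118)^3 = 20.0000 / 1.397415 = 14.31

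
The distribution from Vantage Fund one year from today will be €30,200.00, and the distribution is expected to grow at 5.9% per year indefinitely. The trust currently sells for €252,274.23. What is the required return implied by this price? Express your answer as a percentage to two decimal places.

P = D₁/(r − g) ⇒ r = D₁/P + g = €30,200.0000/€252,274.23 + 0.059 = 0.119711 + 0.059 = 0.178711

17.87%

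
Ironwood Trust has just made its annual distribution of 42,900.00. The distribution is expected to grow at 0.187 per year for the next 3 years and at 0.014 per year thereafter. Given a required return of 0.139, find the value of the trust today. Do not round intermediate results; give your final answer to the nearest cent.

533737.45

D_1 = 50922.30000
D_2 = 60444.77010
D_3 = 71747.94211
Terminal value at year 3: TV = D_3×(1+g_2)/(r−g_2) = 72752.41330/0.125 = 582019.30639
P_0 = D_1/(1+r)^1 + D_2/(1+r)^2 + D_3/(1+r)^3 + TV/(1+r)^3
    = 44707.90167 + 46591.99234 + 48555.48280 + 393882.07650 = 533737.45331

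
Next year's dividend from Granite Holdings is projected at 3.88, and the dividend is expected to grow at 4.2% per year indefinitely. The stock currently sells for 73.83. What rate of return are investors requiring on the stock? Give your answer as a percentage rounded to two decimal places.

9.46%

P = D₁/(r − g) ⇒ r = D₁/P + g = 3.8800/73.83 + 0.042 = 0.052553 + 0.042 = 0.094553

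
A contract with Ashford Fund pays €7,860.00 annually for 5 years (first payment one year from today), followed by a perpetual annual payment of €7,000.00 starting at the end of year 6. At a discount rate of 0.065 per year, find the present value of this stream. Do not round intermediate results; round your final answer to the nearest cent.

PV of 5-year annuity: €7,860.00 × [1 − (1+0.065)^−5] / 0.065 = 32663.64038
Perpetuity value at year 5: €7,000.00 / 0.065 = 107692.30769
PV of perpetuity: 107692.30769 / (1+0.065)^5 = 78602.55163
Total PV = 32663.64038 + 78602.55163 = 111266.19201

€111266.19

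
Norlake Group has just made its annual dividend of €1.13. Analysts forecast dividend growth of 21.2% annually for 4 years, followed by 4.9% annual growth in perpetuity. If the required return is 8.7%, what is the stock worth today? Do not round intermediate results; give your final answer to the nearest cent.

D_1 = 1.36956
D_2 = 1.65991
D_3 = 2.01181
D_4 = 2.43831
Terminal value at year 4: TV = D_4×(1+g_2)/(r−g_2) = 2.55779/0.038 = 67.31019
P_0 = D_1/(1+r)^1 + D_2/(1+r)^2 + D_3/(1+r)^3 + D_4/(1+r)^4 + TV/(1+r)^4
    = 1.25994 + 1.40483 + 1.56638 + 1.74651 + 48.21283 = 54.19050

€54.19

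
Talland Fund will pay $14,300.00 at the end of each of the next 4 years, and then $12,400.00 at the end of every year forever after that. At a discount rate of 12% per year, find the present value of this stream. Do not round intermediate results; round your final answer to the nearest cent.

$109104.30

PV of 4-year annuity: $14,300.00 × [1 − (1+0.12)^−4] / 0.12 = 43434.09566
Perpetuity value at year 4: $12,400.00 / 0.12 = 103333.33333
PV of perpetuity: 103333.33333 / (1+0.12)^4 = 65670.20144
Total PV = 43434.09566 + 65670.20144 = 109104.29709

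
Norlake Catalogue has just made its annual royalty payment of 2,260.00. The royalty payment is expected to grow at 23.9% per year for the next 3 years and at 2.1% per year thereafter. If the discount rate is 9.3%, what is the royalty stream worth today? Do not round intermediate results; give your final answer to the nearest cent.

55440.60

D_1 = 2800.14000
D_2 = 3469.37346
D_3 = 4298.55372
Terminal value at year 3: TV = D_3×(1+g_2)/(r−g_2) = 4388.82334/0.072 = 60955.87979
P_0 = D_1/(1+r)^1 + D_2/(1+r)^2 + D_3/(1+r)^3 + TV/(1+r)^3
    = 2561.88472 + 2904.09439 + 3292.01551 + 46682.60880 = 55440.60342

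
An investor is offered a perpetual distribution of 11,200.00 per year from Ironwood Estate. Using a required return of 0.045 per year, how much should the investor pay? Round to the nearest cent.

248888.89

Level perpetuity: PV = C / r = 11,200.00 / 0.045 = 248,888.89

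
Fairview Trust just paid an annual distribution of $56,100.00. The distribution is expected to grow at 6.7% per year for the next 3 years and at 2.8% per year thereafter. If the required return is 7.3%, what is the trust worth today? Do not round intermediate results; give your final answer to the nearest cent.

$1426619.23

D_1 = 59858.70000
D_2 = 63869.23290
D_3 = 68148.47150
Terminal value at year 3: TV = D_3×(1+g_2)/(r−g_2) = 70056.62871/0.045 = 1556813.97125
P_0 = D_1/(1+r)^1 + D_2/(1+r)^2 + D_3/(1+r)^3 + TV/(1+r)^3
    = 55786.30009 + 55474.35433 + 55164.15291 + 1260194.42650 = 1426619.23384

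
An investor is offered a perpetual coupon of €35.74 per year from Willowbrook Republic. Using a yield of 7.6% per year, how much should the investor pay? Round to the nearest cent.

€470.26

Level perpetuity: PV = C / r = €35.74 / 0.076 = €470.26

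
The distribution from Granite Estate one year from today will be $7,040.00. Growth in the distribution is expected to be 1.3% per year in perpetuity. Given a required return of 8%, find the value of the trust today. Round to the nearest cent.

$105074.63

Growing perpetuity: P = D₁ / (r − g) = $7,040.0000 / (0.08 − 0.013) = $105,074.63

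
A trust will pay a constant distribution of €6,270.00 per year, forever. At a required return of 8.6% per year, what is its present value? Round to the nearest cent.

Level perpetuity: PV = C / r = €6,270.00 / 0.086 = €72,906.98

€72906.98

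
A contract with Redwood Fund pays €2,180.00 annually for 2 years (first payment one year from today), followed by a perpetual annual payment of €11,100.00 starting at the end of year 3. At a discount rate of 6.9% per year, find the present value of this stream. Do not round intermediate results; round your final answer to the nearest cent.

PV of 2-year annuity: €2,180.00 × [1 − (1+0.069)^−2] / 0.069 = 3946.94954
Perpetuity value at year 2: €11,100.00 / 0.069 = 160869.56522
PV of perpetuity: 160869.56522 / (1+0.069)^2 = 140772.71207
Total PV = 3946.94954 + 140772.71207 = 144719.66161

€144719.66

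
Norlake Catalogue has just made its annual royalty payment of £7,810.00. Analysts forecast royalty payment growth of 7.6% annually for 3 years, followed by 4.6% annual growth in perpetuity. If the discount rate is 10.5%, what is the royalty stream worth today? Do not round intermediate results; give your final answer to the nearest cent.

£150065.66

D_1 = 8403.56000
D_2 = 9042.23056
D_3 = 9729.44008
Terminal value at year 3: TV = D_3×(1+g_2)/(r−g_2) = 10176.99433/0.059 = 172491.42926
P_0 = D_1/(1+r)^1 + D_2/(1+r)^2 + D_3/(1+r)^3 + TV/(1+r)^3
    = 7605.03167 + 7405.44261 + 7211.09163 + 127844.09898 = 150065.66489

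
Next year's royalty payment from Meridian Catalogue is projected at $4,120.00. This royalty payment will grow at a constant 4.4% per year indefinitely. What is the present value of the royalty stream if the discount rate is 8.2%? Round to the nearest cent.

$108421.05

Growing perpetuity: P = D₁ / (r − g) = $4,120.0000 / (0.082 − 0.044) = $108,421.05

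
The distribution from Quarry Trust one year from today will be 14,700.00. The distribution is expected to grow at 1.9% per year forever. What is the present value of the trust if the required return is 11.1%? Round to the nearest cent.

159782.61

Growing perpetuity: P = D₁ / (r − g) = 14,700.0000 / (0.111 − 0.019) = 159,782.61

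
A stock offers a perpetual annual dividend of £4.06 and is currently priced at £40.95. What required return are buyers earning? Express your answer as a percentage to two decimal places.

P = C/r ⇒ r = C/P = £4.06/£40.95 = 0.099145

9.91%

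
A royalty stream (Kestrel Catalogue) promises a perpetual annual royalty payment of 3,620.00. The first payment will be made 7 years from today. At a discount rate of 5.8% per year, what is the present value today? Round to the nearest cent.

Value at end of year 6: C / r = 3,620.00 / 0.058 = 62,413.7931
Discount to today: PV = 62,413.7931 / (1 + 0.058)^6 = 62,413.7931 / 1.402536 = 44,500.67

44500.67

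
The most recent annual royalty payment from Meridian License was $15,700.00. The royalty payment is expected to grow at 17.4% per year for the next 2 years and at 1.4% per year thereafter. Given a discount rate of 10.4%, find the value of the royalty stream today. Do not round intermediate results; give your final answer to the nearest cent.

$234478.62

D_1 = 18431.80000
D_2 = 21638.93320
Terminal value at year 2: TV = D_2×(1+g_2)/(r−g_2) = 21941.87826/0.09 = 243798.64739
P_0 = D_1/(1+r)^1 + D_2/(1+r)^2 + TV/(1+r)^2
    = 16695.47101 + 17754.06066 + 200029.08346 = 234478.61514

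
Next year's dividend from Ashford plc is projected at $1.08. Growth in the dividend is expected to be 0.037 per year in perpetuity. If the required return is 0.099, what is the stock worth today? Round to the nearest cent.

Growing perpetuity: P = D₁ / (r − g) = $1.0800 / (0.099 − 0.037) = $17.42

$17.42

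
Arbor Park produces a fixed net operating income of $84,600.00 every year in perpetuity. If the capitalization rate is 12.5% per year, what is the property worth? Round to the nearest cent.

$676800.00

Level perpetuity: PV = C / r = $84,600.00 / 0.125 = $676,800.00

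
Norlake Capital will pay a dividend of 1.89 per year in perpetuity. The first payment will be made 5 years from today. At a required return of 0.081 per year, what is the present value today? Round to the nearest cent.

17.09

Value at end of year 4: C / r = 1.89 / 0.081 = 23.3333
Discount to today: PV = 23.3333 / (1 + 0.081)^4 = 23.3333 / 1.365535 = 17.09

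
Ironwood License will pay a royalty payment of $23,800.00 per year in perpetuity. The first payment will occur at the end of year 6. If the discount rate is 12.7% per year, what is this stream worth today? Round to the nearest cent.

$103075.07

Value at end of year 5: C / r = $23,800.00 / 0.127 = $187,401.5748
Discount to today: PV = $187,401.5748 / (1 + 0.127)^5 = $187,401.5748 / 1.818108 = $103,075.07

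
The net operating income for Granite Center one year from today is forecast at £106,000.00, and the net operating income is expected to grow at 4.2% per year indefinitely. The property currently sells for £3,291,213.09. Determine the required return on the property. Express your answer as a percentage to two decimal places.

P = D₁/(r − g) ⇒ r = D₁/P + g = £106,000.0000/£3,291,213.09 + 0.042 = 0.032207 + 0.042 = 0.074207

7.42%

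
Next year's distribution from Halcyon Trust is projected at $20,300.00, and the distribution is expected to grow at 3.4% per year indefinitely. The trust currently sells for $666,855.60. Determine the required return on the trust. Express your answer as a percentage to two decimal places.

6.44%

P = D₁/(r − g) ⇒ r = D₁/P + g = $20,300.0000/$666,855.60 + 0.034 = 0.030441 + 0.034 = 0.064441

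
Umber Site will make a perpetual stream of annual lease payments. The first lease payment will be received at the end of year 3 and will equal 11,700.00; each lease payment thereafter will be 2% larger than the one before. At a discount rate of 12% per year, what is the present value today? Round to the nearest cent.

93271.68

Value at end of year 2: C₁ / (r − g) = 11,700.00 / (0.12 − 0.02) = 117,000.0000
Discount to today: PV = 117,000.0000 / (1 + 0.12)^2 = 117,000.0000 / 1.254400 = 93,271.68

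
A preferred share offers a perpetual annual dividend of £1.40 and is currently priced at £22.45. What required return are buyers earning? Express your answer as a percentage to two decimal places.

P = C/r ⇒ r = C/P = £1.40/£22.45 = 0.062361

6.24%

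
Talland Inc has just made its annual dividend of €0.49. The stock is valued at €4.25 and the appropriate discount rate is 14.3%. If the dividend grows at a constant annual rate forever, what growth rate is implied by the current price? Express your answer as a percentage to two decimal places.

2.48%

P = D₀(1+g)/(r−g) ⇒ P(r−g) = D₀(1+g) ⇒ g(P+D₀) = P·r − D₀
g = (P·r − D₀)/(P + D₀) = (€4.25×0.143 − €0.49) / (€4.25 + €0.49) = 0.024842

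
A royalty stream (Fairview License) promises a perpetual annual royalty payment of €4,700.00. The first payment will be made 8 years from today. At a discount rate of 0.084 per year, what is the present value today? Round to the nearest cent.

€31813.66

Value at end of year 7: C / r = €4,700.00 / 0.084 = €55,952.3810
Discount to today: PV = €55,952.3810 / (1 + 0.084)^7 = €55,952.3810 / 1.758754 = €31,813.66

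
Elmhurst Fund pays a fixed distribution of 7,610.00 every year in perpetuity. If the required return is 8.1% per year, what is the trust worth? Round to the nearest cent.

Level perpetuity: PV = C / r = 7,610.00 / 0.081 = 93,950.62

93950.62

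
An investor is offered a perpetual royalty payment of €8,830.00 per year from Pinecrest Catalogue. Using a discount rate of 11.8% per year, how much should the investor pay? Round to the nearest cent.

€74830.51

Level perpetuity: PV = C / r = €8,830.00 / 0.118 = €74,830.51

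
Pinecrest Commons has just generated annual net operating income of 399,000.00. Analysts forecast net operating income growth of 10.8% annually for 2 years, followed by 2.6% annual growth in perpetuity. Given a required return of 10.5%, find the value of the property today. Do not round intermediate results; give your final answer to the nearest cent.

D_1 = 442092.00000
D_2 = 489837.93600
Terminal value at year 2: TV = D_2×(1+g_2)/(r−g_2) = 502573.72234/0.079 = 6361692.68780
P_0 = D_1/(1+r)^1 + D_2/(1+r)^2 + TV/(1+r)^2
    = 400083.25792 + 401169.45681 + 5210124.84412 = 6011377.55885

6011377.56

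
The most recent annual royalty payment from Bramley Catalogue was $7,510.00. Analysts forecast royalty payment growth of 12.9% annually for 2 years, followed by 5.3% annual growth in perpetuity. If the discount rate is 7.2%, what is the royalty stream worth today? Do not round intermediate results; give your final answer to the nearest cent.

$477889.38

D_1 = 8478.79000
D_2 = 9572.55391
Terminal value at year 2: TV = D_2×(1+g_2)/(r−g_2) = 10079.89927/0.019 = 530521.01406
P_0 = D_1/(1+r)^1 + D_2/(1+r)^2 + TV/(1+r)^2
    = 7909.31903 + 8329.87051 + 461650.19184 = 477889.38138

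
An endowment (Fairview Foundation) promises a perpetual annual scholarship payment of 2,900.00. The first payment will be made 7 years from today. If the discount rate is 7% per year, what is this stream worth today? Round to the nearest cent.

27605.61

Value at end of year 6: C / r = 2,900.00 / 0.07 = 41,428.5714
Discount to today: PV = 41,428.5714 / (1 + 0.07)^6 = 41,428.5714 / 1.500730 = 27,605.61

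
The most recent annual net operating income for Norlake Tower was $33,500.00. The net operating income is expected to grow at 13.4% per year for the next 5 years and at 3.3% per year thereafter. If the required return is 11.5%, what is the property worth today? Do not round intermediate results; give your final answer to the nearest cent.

$635481.33

D_1 = 37989.00000
D_2 = 43079.52600
D_3 = 48852.18248
D_4 = 55398.37494
D_5 = 62821.75718
Terminal value at year 5: TV = D_5×(1+g_2)/(r−g_2) = 64894.87517/0.082 = 791400.91665
P_0 = D_1/(1+r)^1 + D_2/(1+r)^2 + D_3/(1+r)^3 + D_4/(1+r)^4 + D_5/(1+r)^5 + TV/(1+r)^5
    = 34070.85202 + 34651.43156 + 35241.90438 + 35842.43908 + 36453.20710 + 459221.49917 = 635481.33330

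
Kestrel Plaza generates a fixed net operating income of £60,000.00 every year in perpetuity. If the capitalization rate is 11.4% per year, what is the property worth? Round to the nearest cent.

£526315.79

Level perpetuity: PV = C / r = £60,000.00 / 0.114 = £526,315.79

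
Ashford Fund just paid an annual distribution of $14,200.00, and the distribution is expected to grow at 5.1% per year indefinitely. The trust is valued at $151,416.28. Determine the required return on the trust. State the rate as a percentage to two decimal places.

D₁ = $14,200.00 × 1.051 = $14,924.2000
P = D₁/(r − g) ⇒ r = D₁/P + g = $14,924.2000/$151,416.28 + 0.051 = 0.098564 + 0.051 = 0.149564

14.96%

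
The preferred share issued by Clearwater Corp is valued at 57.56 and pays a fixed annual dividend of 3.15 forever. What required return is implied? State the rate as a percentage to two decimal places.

5.47%

P = C/r ⇒ r = C/P = 3.15/57.56 = 0.054726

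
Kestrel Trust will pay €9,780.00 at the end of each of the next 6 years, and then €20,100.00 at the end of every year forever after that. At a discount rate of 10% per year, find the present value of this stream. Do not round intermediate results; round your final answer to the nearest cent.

€156053.71

PV of 6-year annuity: €9,780.00 × [1 − (1+0.1)^−6] / 0.1 = 42594.44964
Perpetuity value at year 6: €20,100.00 / 0.1 = 201000.00000
PV of perpetuity: 201000.00000 / (1+0.1)^6 = 113459.25994
Total PV = 42594.44964 + 113459.25994 = 156053.70958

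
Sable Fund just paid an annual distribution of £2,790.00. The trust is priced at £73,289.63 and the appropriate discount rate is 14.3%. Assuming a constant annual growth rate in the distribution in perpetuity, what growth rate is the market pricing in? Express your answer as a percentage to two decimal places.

P = D₀(1+g)/(r−g) ⇒ P(r−g) = D₀(1+g) ⇒ g(P+D₀) = P·r − D₀
g = (P·r − D₀)/(P + D₀) = (£73,289.63×0.143 − £2,790.00) / (£73,289.63 + £2,790.00) = 0.101084

10.11%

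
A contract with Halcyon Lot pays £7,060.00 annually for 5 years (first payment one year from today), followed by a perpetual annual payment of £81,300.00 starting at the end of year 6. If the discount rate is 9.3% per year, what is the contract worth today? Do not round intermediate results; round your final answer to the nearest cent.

PV of 5-year annuity: £7,060.00 × [1 − (1+0.093)^−5] / 0.093 = 27248.50617
Perpetuity value at year 5: £81,300.00 / 0.093 = 874193.54839
PV of perpetuity: 874193.54839 / (1+0.093)^5 = 560411.17558
Total PV = 27248.50617 + 560411.17558 = 587659.68175

£587659.68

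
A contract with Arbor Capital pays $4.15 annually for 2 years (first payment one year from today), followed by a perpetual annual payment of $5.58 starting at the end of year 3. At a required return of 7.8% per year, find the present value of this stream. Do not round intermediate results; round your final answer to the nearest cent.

$68.98

PV of 2-year annuity: $4.15 × [1 − (1+0.078)^−2] / 0.078 = 7.42089
Perpetuity value at year 2: $5.58 / 0.078 = 71.53846
PV of perpetuity: 71.53846 / (1+0.078)^2 = 61.56049
Total PV = 7.42089 + 61.56049 = 68.98138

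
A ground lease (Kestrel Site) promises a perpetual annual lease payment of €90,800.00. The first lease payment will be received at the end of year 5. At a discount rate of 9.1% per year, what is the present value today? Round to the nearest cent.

Value at end of year 4: C / r = €90,800.00 / 0.091 = €997,802.1978
Discount to today: PV = €997,802.1978 / (1 + 0.091)^4 = €997,802.1978 / 1.416769 = €704,280.16

€704280.16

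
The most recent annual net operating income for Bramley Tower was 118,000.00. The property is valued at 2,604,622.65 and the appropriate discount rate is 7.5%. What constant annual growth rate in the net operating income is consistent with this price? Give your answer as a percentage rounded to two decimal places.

P = D₀(1+g)/(r−g) ⇒ P(r−g) = D₀(1+g) ⇒ g(P+D₀) = P·r − D₀
g = (P·r − D₀)/(P + D₀) = (2,604,622.65×0.075 − 118,000.00) / (2,604,622.65 + 118,000.00) = 0.028409

2.84%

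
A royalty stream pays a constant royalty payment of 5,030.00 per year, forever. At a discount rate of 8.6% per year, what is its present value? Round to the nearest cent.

Level perpetuity: PV = C / r = 5,030.00 / 0.086 = 58,488.37

58488.37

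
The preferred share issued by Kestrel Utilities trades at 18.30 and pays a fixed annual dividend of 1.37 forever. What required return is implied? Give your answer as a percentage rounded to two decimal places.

7.49%

P = C/r ⇒ r = C/P = 1.37/18.30 = 0.074863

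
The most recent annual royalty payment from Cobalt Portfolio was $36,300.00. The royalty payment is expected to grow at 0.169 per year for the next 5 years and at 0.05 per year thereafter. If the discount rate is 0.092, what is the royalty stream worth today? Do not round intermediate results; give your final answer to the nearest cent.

D_1 = 42434.70000
D_2 = 49606.16430
D_3 = 57989.60607
D_4 = 67789.84949
D_5 = 79246.33406
Terminal value at year 5: TV = D_5×(1+g_2)/(r−g_2) = 83208.65076/0.042 = 1981158.35140
P_0 = D_1/(1+r)^1 + D_2/(1+r)^2 + D_3/(1+r)^3 + D_4/(1+r)^4 + D_5/(1+r)^5 + TV/(1+r)^5
    = 38859.61538 + 41599.71647 + 44533.02981 + 47673.17935 + 51034.74969 + 1275868.74217 = 1499569.03287

$1499569.03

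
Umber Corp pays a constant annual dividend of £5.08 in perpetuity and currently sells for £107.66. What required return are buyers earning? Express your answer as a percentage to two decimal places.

4.72%

P = C/r ⇒ r = C/P = £5.08/£107.66 = 0.047186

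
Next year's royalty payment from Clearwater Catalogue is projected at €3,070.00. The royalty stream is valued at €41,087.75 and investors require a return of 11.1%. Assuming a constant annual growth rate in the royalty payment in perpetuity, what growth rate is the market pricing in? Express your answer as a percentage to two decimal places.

3.63%

P = D₁/(r−g) ⇒ g = r − D₁/P = 0.111 − €3,070.00/€41,087.75 = 0.036282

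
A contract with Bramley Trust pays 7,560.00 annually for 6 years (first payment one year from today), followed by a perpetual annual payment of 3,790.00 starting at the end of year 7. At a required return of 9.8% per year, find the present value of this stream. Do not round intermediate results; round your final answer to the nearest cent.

55189.49

PV of 6-year annuity: 7,560.00 × [1 − (1+0.098)^−6] / 0.098 = 33119.64991
Perpetuity value at year 6: 3,790.00 / 0.098 = 38673.46939
PV of perpetuity: 38673.46939 / (1+0.098)^6 = 22069.83537
Total PV = 33119.64991 + 22069.83537 = 55189.48528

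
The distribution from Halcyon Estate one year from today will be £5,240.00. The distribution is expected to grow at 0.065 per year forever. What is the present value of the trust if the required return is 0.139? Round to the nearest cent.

£70810.81

Growing perpetuity: P = D₁ / (r − g) = £5,240.0000 / (0.139 − 0.065) = £70,810.81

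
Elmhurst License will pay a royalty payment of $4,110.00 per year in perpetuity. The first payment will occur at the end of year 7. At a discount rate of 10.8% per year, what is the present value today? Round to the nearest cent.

$20567.41

Value at end of year 6: C / r = $4,110.00 / 0.108 = $38,055.5556
Discount to today: PV = $38,055.5556 / (1 + 0.108)^6 = $38,055.5556 / 1.850285 = $20,567.41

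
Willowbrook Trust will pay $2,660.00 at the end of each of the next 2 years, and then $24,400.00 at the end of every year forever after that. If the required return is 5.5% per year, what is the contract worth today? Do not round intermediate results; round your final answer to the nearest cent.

$403497.37

PV of 2-year annuity: $2,660.00 × [1 − (1+0.055)^−2] / 0.055 = 4911.21044
Perpetuity value at year 2: $24,400.00 / 0.055 = 443636.36364
PV of perpetuity: 443636.36364 / (1+0.055)^2 = 398586.16261
Total PV = 4911.21044 + 398586.16261 = 403497.37305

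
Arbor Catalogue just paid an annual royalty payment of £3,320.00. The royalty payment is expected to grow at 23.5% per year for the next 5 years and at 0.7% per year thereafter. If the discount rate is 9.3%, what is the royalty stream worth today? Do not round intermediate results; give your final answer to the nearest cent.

£95904.00

D_1 = 4100.20000
D_2 = 5063.74700
D_3 = 6253.72754
D_4 = 7723.35352
D_5 = 9538.34159
Terminal value at year 5: TV = D_5×(1+g_2)/(r−g_2) = 9605.10999/0.086 = 111687.32542
P_0 = D_1/(1+r)^1 + D_2/(1+r)^2 + D_3/(1+r)^3 + D_4/(1+r)^4 + D_5/(1+r)^5 + TV/(1+r)^5
    = 3751.32662 + 4238.69019 + 4789.37089 + 5411.59474 + 6114.65646 + 71598.36108 = 95904.00000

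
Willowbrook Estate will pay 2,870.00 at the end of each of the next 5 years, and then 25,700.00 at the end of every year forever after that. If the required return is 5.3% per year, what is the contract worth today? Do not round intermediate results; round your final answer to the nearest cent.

PV of 5-year annuity: 2,870.00 × [1 − (1+0.053)^−5] / 0.053 = 12323.22541
Perpetuity value at year 5: 25,700.00 / 0.053 = 484905.66038
PV of perpetuity: 484905.66038 / (1+0.053)^5 = 374554.82655
Total PV = 12323.22541 + 374554.82655 = 386878.05196

386878.05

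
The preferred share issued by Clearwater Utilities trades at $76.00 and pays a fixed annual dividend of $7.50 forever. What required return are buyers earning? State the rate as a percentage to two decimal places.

P = C/r ⇒ r = C/P = $7.50/$76.00 = 0.098684

9.87%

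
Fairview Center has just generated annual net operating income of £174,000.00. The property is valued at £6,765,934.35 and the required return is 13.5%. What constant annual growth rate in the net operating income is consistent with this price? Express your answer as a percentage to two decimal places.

P = D₀(1+g)/(r−g) ⇒ P(r−g) = D₀(1+g) ⇒ g(P+D₀) = P·r − D₀
g = (P·r − D₀)/(P + D₀) = (£6,765,934.35×0.135 − £174,000.00) / (£6,765,934.35 + £174,000.00) = 0.106543

10.65%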